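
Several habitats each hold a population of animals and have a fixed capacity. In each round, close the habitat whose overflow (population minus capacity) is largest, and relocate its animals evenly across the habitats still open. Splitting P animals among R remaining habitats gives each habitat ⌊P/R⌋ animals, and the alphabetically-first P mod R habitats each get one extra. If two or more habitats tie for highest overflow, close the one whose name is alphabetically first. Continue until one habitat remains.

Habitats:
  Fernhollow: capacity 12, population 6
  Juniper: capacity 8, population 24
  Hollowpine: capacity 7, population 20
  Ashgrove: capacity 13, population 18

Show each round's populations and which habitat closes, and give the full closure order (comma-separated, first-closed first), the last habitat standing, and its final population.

Closure order: Juniper, Hollowpine, Ashgrove
Last habitat: Fernhollow with 68 animals

Round 1: Ashgrove=18 Fernhollow=6 Hollowpine=20 Juniper=24 → close Juniper (overflow 16)
  24÷3 = 8 each, +1 to first 0
Round 2: Ashgrove=26 Fernhollow=14 Hollowpine=28 → close Hollowpine (overflow 21)
  28÷2 = 14 each, +1 to first 0
Round 3: Ashgrove=40 Fernhollow=28 → close Ashgrove (overflow 27)
  40÷1 = 40 each, +1 to first 0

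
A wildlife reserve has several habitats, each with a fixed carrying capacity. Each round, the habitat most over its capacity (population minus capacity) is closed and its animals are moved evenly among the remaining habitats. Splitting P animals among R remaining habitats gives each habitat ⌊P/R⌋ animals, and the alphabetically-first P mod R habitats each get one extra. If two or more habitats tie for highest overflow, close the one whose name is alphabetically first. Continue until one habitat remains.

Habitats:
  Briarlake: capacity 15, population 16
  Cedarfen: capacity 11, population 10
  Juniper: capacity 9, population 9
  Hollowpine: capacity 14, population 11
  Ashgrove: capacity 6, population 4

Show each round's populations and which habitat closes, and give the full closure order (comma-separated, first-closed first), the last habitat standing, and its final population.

Closure order: Briarlake, Juniper, Ashgrove, Cedarfen
Last habitat: Hollowpine with 50 animals

Round 1: Ashgrove=4 Briarlake=16 Cedarfen=10 Hollowpine=11 Juniper=9 → close Briarlake (overflow 1)
  16÷4 = 4 each, +1 to first 0
Round 2: Ashgrove=8 Cedarfen=14 Hollowpine=15 Juniper=13 → close Juniper (overflow 4)
  13÷3 = 4 each, +1 to first 1
Round 3: Ashgrove=13 Cedarfen=18 Hollowpine=19 → close Ashgrove (overflow 7)
  13÷2 = 6 each, +1 to first 1
Round 4: Cedarfen=25 Hollowpine=25 → close Cedarfen (overflow 14)
  25÷1 = 25 each, +1 to first 0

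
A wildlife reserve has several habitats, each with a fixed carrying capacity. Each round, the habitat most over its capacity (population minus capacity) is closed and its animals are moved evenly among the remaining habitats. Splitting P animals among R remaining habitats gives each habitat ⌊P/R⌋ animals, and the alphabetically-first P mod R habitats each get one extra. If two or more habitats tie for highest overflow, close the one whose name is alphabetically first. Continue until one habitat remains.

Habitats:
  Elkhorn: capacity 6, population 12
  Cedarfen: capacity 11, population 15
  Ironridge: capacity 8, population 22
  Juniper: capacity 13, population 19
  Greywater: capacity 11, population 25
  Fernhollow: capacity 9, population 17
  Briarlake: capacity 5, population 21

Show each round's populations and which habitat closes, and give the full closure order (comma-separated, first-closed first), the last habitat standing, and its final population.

Round 1: Briarlake=21 Cedarfen=15 Elkhorn=12 Fernhollow=17 Greywater=25 Ironridge=22 Juniper=19 → close Briarlake (overflow 16)
  21÷6 = 3 each, +1 to first 3
Round 2: Cedarfen=19 Elkhorn=16 Fernhollow=21 Greywater=28 Ironridge=25 Juniper=22 → close Greywater (overflow 17)
  28÷5 = 5 each, +1 to first 3
Round 3: Cedarfen=25 Elkhorn=22 Fernhollow=27 Ironridge=30 Juniper=27 → close Ironridge (overflow 22)
  30÷4 = 7 each, +1 to first 2
Round 4: Cedarfen=33 Elkhorn=30 Fernhollow=34 Juniper=34 → close Fernhollow (overflow 25)
  34÷3 = 11 each, +1 to first 1
Round 5: Cedarfen=45 Elkhorn=41 Juniper=45 → close Elkhorn (overflow 35)
  41÷2 = 20 each, +1 to first 1
Round 6: Cedarfen=66 Juniper=65 → close Cedarfen (overflow 55)
  66÷1 = 66 each, +1 to first 0

Closure order: Briarlake, Greywater, Ironridge, Fernhollow, Elkhorn, Cedarfen
Last habitat: Juniper with 131 animals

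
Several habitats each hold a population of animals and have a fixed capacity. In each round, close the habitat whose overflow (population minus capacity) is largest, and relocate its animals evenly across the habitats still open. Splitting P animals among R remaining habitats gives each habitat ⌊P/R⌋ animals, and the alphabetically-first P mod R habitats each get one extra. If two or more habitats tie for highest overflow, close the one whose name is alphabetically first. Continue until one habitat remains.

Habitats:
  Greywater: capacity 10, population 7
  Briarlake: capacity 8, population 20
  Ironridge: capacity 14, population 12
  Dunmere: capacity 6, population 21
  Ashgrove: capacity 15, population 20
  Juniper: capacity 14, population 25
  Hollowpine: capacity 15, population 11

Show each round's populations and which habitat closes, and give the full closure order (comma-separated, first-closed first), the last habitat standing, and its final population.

Round 1: Ashgrove=20 Briarlake=20 Dunmere=21 Greywater=7 Hollowpine=11 Ironridge=12 Juniper=25 → close Dunmere (overflow 15)
  21÷6 = 3 each, +1 to first 3
Round 2: Ashgrove=24 Briarlake=24 Greywater=11 Hollowpine=14 Ironridge=15 Juniper=28 → close Briarlake (overflow 16)
  24÷5 = 4 each, +1 to first 4
Round 3: Ashgrove=29 Greywater=16 Hollowpine=19 Ironridge=20 Juniper=32 → close Juniper (overflow 18)
  32÷4 = 8 each, +1 to first 0
Round 4: Ashgrove=37 Greywater=24 Hollowpine=27 Ironridge=28 → close Ashgrove (overflow 22)
  37÷3 = 12 each, +1 to first 1
Round 5: Greywater=37 Hollowpine=39 Ironridge=40 → close Greywater (overflow 27)
  37÷2 = 18 each, +1 to first 1
Round 6: Hollowpine=58 Ironridge=58 → close Ironridge (overflow 44)
  58÷1 = 58 each, +1 to first 0

Closure order: Dunmere, Briarlake, Juniper, Ashgrove, Greywater, Ironridge
Last habitat: Hollowpine with 116 animals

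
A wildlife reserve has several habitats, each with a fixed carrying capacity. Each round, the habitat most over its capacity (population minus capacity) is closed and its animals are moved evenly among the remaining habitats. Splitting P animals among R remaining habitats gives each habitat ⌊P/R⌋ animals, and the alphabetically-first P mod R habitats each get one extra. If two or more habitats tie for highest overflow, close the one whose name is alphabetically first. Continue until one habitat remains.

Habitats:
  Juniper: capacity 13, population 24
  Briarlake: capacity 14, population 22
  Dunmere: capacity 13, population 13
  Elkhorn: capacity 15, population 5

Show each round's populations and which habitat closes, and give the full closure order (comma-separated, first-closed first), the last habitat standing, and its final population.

Closure order: Juniper, Briarlake, Dunmere
Last habitat: Elkhorn with 64 animals

Round 1: Briarlake=22 Dunmere=13 Elkhorn=5 Juniper=24 → close Juniper (overflow 11)
  24÷3 = 8 each, +1 to first 0
Round 2: Briarlake=30 Dunmere=21 Elkhorn=13 → close Briarlake (overflow 16)
  30÷2 = 15 each, +1 to first 0
Round 3: Dunmere=36 Elkhorn=28 → close Dunmere (overflow 23)
  36÷1 = 36 each, +1 to first 0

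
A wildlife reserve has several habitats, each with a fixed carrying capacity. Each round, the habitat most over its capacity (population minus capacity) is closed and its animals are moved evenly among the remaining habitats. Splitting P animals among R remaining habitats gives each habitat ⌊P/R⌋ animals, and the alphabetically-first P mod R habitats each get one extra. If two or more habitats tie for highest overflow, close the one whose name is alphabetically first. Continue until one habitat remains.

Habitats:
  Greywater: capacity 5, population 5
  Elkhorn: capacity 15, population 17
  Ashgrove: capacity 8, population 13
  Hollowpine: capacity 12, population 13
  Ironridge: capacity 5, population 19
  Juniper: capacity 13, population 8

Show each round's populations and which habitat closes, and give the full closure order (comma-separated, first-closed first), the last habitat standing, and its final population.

Round 1: Ashgrove=13 Elkhorn=17 Greywater=5 Hollowpine=13 Ironridge=19 Juniper=8 → close Ironridge (overflow 14)
  19÷5 = 3 each, +1 to first 4
Round 2: Ashgrove=17 Elkhorn=21 Greywater=9 Hollowpine=17 Juniper=11 → close Ashgrove (overflow 9)
  17÷4 = 4 each, +1 to first 1
Round 3: Elkhorn=26 Greywater=13 Hollowpine=21 Juniper=15 → close Elkhorn (overflow 11)
  26÷3 = 8 each, +1 to first 2
Round 4: Greywater=22 Hollowpine=30 Juniper=23 → close Hollowpine (overflow 18)
  30÷2 = 15 each, +1 to first 0
Round 5: Greywater=37 Juniper=38 → close Greywater (overflow 32)
  37÷1 = 37 each, +1 to first 0

Closure order: Ironridge, Ashgrove, Elkhorn, Hollowpine, Greywater
Last habitat: Juniper with 75 animals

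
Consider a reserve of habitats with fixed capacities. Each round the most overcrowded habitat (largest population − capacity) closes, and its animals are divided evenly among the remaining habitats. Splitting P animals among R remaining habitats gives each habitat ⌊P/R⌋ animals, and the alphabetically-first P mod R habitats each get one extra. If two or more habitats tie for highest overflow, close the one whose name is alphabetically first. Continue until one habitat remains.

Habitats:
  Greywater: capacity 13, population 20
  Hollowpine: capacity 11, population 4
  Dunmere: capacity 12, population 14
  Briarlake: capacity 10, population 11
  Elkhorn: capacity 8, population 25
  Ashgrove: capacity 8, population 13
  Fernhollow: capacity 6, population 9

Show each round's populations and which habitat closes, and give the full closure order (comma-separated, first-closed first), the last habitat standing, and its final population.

Closure order: Elkhorn, Greywater, Ashgrove, Fernhollow, Dunmere, Briarlake
Last habitat: Hollowpine with 96 animals

Round 1: Ashgrove=13 Briarlake=11 Dunmere=14 Elkhorn=25 Fernhollow=9 Greywater=20 Hollowpine=4 → close Elkhorn (overflow 17)
  25÷6 = 4 each, +1 to first 1
Round 2: Ashgrove=18 Briarlake=15 Dunmere=18 Fernhollow=13 Greywater=24 Hollowpine=8 → close Greywater (overflow 11)
  24÷5 = 4 each, +1 to first 4
Round 3: Ashgrove=23 Briarlake=20 Dunmere=23 Fernhollow=18 Hollowpine=12 → close Ashgrove (overflow 15)
  23÷4 = 5 each, +1 to first 3
Round 4: Briarlake=26 Dunmere=29 Fernhollow=24 Hollowpine=17 → close Fernhollow (overflow 18)
  24÷3 = 8 each, +1 to first 0
Round 5: Briarlake=34 Dunmere=37 Hollowpine=25 → close Dunmere (overflow 25)
  37÷2 = 18 each, +1 to first 1
Round 6: Briarlake=53 Hollowpine=43 → close Briarlake (overflow 43)
  53÷1 = 53 each, +1 to first 0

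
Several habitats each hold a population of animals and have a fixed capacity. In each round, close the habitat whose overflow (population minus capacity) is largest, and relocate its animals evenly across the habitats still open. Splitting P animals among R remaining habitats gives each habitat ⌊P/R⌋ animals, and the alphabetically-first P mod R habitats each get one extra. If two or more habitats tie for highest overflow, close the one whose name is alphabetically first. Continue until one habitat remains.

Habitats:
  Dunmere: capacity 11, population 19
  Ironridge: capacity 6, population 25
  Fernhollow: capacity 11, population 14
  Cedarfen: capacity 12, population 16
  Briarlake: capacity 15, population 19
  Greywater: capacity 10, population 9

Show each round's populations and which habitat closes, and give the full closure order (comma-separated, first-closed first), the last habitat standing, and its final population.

Round 1: Briarlake=19 Cedarfen=16 Dunmere=19 Fernhollow=14 Greywater=9 Ironridge=25 → close Ironridge (overflow 19)
  25÷5 = 5 each, +1 to first 0
Round 2: Briarlake=24 Cedarfen=21 Dunmere=24 Fernhollow=19 Greywater=14 → close Dunmere (overflow 13)
  24÷4 = 6 each, +1 to first 0
Round 3: Briarlake=30 Cedarfen=27 Fernhollow=25 Greywater=20 → close Briarlake (overflow 15)
  30÷3 = 10 each, +1 to first 0
Round 4: Cedarfen=37 Fernhollow=35 Greywater=30 → close Cedarfen (overflow 25)
  37÷2 = 18 each, +1 to first 1
Round 5: Fernhollow=54 Greywater=48 → close Fernhollow (overflow 43)
  54÷1 = 54 each, +1 to first 0

Closure order: Ironridge, Dunmere, Briarlake, Cedarfen, Fernhollow
Last habitat: Greywater with 102 animals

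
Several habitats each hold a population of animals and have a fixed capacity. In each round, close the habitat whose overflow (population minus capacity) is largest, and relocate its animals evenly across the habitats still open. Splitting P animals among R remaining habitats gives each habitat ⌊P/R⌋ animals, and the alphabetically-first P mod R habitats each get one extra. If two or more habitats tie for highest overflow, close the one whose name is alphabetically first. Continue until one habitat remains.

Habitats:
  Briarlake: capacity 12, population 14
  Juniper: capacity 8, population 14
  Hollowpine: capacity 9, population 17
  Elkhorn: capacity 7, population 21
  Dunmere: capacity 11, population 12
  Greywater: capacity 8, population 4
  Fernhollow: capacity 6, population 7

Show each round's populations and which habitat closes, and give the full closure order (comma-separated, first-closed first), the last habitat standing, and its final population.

Closure order: Elkhorn, Hollowpine, Juniper, Briarlake, Dunmere, Fernhollow
Last habitat: Greywater with 89 animals

Round 1: Briarlake=14 Dunmere=12 Elkhorn=21 Fernhollow=7 Greywater=4 Hollowpine=17 Juniper=14 → close Elkhorn (overflow 14)
  21÷6 = 3 each, +1 to first 3
Round 2: Briarlake=18 Dunmere=16 Fernhollow=11 Greywater=7 Hollowpine=20 Juniper=17 → close Hollowpine (overflow 11)
  20÷5 = 4 each, +1 to first 0
Round 3: Briarlake=22 Dunmere=20 Fernhollow=15 Greywater=11 Juniper=21 → close Juniper (overflow 13)
  21÷4 = 5 each, +1 to first 1
Round 4: Briarlake=28 Dunmere=25 Fernhollow=20 Greywater=16 → close Briarlake (overflow 16)
  28÷3 = 9 each, +1 to first 1
Round 5: Dunmere=35 Fernhollow=29 Greywater=25 → close Dunmere (overflow 24)
  35÷2 = 17 each, +1 to first 1
Round 6: Fernhollow=47 Greywater=42 → close Fernhollow (overflow 41)
  47÷1 = 47 each, +1 to first 0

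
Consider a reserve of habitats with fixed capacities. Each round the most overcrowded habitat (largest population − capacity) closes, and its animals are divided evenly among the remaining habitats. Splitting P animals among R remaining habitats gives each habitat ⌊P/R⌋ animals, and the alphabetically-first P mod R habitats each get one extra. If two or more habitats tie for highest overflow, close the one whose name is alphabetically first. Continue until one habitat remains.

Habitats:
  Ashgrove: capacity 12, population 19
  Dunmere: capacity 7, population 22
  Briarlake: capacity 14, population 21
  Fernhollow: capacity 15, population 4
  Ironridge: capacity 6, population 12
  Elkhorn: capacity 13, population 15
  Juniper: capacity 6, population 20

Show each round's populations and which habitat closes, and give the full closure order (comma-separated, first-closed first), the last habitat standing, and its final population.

Round 1: Ashgrove=19 Briarlake=21 Dunmere=22 Elkhorn=15 Fernhollow=4 Ironridge=12 Juniper=20 → close Dunmere (overflow 15)
  22÷6 = 3 each, +1 to first 4
Round 2: Ashgrove=23 Briarlake=25 Elkhorn=19 Fernhollow=8 Ironridge=15 Juniper=23 → close Juniper (overflow 17)
  23÷5 = 4 each, +1 to first 3
Round 3: Ashgrove=28 Briarlake=30 Elkhorn=24 Fernhollow=12 Ironridge=19 → close Ashgrove (overflow 16)
  28÷4 = 7 each, +1 to first 0
Round 4: Briarlake=37 Elkhorn=31 Fernhollow=19 Ironridge=26 → close Briarlake (overflow 23)
  37÷3 = 12 each, +1 to first 1
Round 5: Elkhorn=44 Fernhollow=31 Ironridge=38 → close Ironridge (overflow 32)
  38÷2 = 19 each, +1 to first 0
Round 6: Elkhorn=63 Fernhollow=50 → close Elkhorn (overflow 50)
  63÷1 = 63 each, +1 to first 0

Closure order: Dunmere, Juniper, Ashgrove, Briarlake, Ironridge, Elkhorn
Last habitat: Fernhollow with 113 animals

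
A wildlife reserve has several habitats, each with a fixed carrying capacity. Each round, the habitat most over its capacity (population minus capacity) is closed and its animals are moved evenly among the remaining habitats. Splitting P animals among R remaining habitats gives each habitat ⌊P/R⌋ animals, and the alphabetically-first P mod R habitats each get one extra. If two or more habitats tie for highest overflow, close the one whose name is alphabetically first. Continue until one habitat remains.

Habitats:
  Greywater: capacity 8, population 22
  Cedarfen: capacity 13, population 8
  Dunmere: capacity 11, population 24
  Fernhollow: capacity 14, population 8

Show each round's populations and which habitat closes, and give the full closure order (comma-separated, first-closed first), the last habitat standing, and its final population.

Round 1: Cedarfen=8 Dunmere=24 Fernhollow=8 Greywater=22 → close Greywater (overflow 14)
  22÷3 = 7 each, +1 to first 1
Round 2: Cedarfen=16 Dunmere=31 Fernhollow=15 → close Dunmere (overflow 20)
  31÷2 = 15 each, +1 to first 1
Round 3: Cedarfen=32 Fernhollow=30 → close Cedarfen (overflow 19)
  32÷1 = 32 each, +1 to first 0

Closure order: Greywater, Dunmere, Cedarfen
Last habitat: Fernhollow with 62 animals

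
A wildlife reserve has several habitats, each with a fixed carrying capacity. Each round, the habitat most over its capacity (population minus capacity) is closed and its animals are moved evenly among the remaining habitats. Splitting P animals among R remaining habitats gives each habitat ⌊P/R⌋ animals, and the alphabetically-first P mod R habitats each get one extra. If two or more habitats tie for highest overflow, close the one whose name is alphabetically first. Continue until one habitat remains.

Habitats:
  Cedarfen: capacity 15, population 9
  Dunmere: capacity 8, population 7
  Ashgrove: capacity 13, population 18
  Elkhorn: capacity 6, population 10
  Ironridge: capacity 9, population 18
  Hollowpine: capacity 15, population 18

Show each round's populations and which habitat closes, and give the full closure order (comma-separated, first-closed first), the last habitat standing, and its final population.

Closure order: Ironridge, Ashgrove, Elkhorn, Hollowpine, Dunmere
Last habitat: Cedarfen with 80 animals

Round 1: Ashgrove=18 Cedarfen=9 Dunmere=7 Elkhorn=10 Hollowpine=18 Ironridge=18 → close Ironridge (overflow 9)
  18÷5 = 3 each, +1 to first 3
Round 2: Ashgrove=22 Cedarfen=13 Dunmere=11 Elkhorn=13 Hollowpine=21 → close Ashgrove (overflow 9)
  22÷4 = 5 each, +1 to first 2
Round 3: Cedarfen=19 Dunmere=17 Elkhorn=18 Hollowpine=26 → close Elkhorn (overflow 12)
  18÷3 = 6 each, +1 to first 0
Round 4: Cedarfen=25 Dunmere=23 Hollowpine=32 → close Hollowpine (overflow 17)
  32÷2 = 16 each, +1 to first 0
Round 5: Cedarfen=41 Dunmere=39 → close Dunmere (overflow 31)
  39÷1 = 39 each, +1 to first 0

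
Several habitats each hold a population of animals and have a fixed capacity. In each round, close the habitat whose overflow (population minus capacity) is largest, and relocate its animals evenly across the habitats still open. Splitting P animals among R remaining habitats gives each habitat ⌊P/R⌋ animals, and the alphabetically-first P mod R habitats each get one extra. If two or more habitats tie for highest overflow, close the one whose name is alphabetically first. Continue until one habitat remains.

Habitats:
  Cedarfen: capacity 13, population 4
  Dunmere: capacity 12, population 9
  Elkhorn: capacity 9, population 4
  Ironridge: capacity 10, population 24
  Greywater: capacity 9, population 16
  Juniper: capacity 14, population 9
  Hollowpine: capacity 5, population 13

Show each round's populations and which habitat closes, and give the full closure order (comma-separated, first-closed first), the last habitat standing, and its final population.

Round 1: Cedarfen=4 Dunmere=9 Elkhorn=4 Greywater=16 Hollowpine=13 Ironridge=24 Juniper=9 → close Ironridge (overflow 14)
  24÷6 = 4 each, +1 to first 0
Round 2: Cedarfen=8 Dunmere=13 Elkhorn=8 Greywater=20 Hollowpine=17 Juniper=13 → close Hollowpine (overflow 12)
  17÷5 = 3 each, +1 to first 2
Round 3: Cedarfen=12 Dunmere=17 Elkhorn=11 Greywater=23 Juniper=16 → close Greywater (overflow 14)
  23÷4 = 5 each, +1 to first 3
Round 4: Cedarfen=18 Dunmere=23 Elkhorn=17 Juniper=21 → close Dunmere (overflow 11)
  23÷3 = 7 each, +1 to first 2
Round 5: Cedarfen=26 Elkhorn=25 Juniper=28 → close Elkhorn (overflow 16)
  25÷2 = 12 each, +1 to first 1
Round 6: Cedarfen=39 Juniper=40 → close Cedarfen (overflow 26)
  39÷1 = 39 each, +1 to first 0

Closure order: Ironridge, Hollowpine, Greywater, Dunmere, Elkhorn, Cedarfen
Last habitat: Juniper with 79 animals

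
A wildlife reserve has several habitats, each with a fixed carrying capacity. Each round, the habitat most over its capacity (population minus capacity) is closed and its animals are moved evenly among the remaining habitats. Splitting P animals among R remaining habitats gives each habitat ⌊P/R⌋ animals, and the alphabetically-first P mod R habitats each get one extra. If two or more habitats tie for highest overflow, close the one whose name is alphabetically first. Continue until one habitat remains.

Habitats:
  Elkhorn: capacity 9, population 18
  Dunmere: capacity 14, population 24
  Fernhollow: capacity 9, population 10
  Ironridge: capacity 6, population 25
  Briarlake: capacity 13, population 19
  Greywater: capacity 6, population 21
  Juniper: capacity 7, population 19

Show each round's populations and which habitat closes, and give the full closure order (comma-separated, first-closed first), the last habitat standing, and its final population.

Round 1: Briarlake=19 Dunmere=24 Elkhorn=18 Fernhollow=10 Greywater=21 Ironridge=25 Juniper=19 → close Ironridge (overflow 19)
  25÷6 = 4 each, +1 to first 1
Round 2: Briarlake=24 Dunmere=28 Elkhorn=22 Fernhollow=14 Greywater=25 Juniper=23 → close Greywater (overflow 19)
  25÷5 = 5 each, +1 to first 0
Round 3: Briarlake=29 Dunmere=33 Elkhorn=27 Fernhollow=19 Juniper=28 → close Juniper (overflow 21)
  28÷4 = 7 each, +1 to first 0
Round 4: Briarlake=36 Dunmere=40 Elkhorn=34 Fernhollow=26 → close Dunmere (overflow 26)
  40÷3 = 13 each, +1 to first 1
Round 5: Briarlake=50 Elkhorn=47 Fernhollow=39 → close Elkhorn (overflow 38)
  47÷2 = 23 each, +1 to first 1
Round 6: Briarlake=74 Fernhollow=62 → close Briarlake (overflow 61)
  74÷1 = 74 each, +1 to first 0

Closure order: Ironridge, Greywater, Juniper, Dunmere, Elkhorn, Briarlake
Last habitat: Fernhollow with 136 animals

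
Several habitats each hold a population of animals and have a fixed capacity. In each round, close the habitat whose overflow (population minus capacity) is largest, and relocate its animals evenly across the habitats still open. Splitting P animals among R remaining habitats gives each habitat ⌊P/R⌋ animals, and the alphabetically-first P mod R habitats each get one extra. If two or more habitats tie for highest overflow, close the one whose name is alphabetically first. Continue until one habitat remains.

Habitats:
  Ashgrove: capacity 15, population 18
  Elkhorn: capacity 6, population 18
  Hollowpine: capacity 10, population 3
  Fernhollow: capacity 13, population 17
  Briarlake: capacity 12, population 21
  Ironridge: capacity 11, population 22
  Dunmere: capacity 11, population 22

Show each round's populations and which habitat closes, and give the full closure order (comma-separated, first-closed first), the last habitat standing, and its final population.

Round 1: Ashgrove=18 Briarlake=21 Dunmere=22 Elkhorn=18 Fernhollow=17 Hollowpine=3 Ironridge=22 → close Elkhorn (overflow 12)
  18÷6 = 3 each, +1 to first 0
Round 2: Ashgrove=21 Briarlake=24 Dunmere=25 Fernhollow=20 Hollowpine=6 Ironridge=25 → close Dunmere (overflow 14)
  25÷5 = 5 each, +1 to first 0
Round 3: Ashgrove=26 Briarlake=29 Fernhollow=25 Hollowpine=11 Ironridge=30 → close Ironridge (overflow 19)
  30÷4 = 7 each, +1 to first 2
Round 4: Ashgrove=34 Briarlake=37 Fernhollow=32 Hollowpine=18 → close Briarlake (overflow 25)
  37÷3 = 12 each, +1 to first 1
Round 5: Ashgrove=47 Fernhollow=44 Hollowpine=30 → close Ashgrove (overflow 32)
  47÷2 = 23 each, +1 to first 1
Round 6: Fernhollow=68 Hollowpine=53 → close Fernhollow (overflow 55)
  68÷1 = 68 each, +1 to first 0

Closure order: Elkhorn, Dunmere, Ironridge, Briarlake, Ashgrove, Fernhollow
Last habitat: Hollowpine with 121 animals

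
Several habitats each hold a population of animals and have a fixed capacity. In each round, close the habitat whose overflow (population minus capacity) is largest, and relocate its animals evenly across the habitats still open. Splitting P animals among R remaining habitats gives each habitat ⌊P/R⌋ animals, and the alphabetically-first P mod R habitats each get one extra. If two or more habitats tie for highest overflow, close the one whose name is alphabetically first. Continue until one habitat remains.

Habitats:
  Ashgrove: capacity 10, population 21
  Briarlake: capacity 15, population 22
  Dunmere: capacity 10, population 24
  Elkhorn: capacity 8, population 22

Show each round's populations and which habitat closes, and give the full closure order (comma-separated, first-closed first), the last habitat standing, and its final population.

Round 1: Ashgrove=21 Briarlake=22 Dunmere=24 Elkhorn=22 → close Dunmere (overflow 14)
  24÷3 = 8 each, +1 to first 0
Round 2: Ashgrove=29 Briarlake=30 Elkhorn=30 → close Elkhorn (overflow 22)
  30÷2 = 15 each, +1 to first 0
Round 3: Ashgrove=44 Briarlake=45 → close Ashgrove (overflow 34)
  44÷1 = 44 each, +1 to first 0

Closure order: Dunmere, Elkhorn, Ashgrove
Last habitat: Briarlake with 89 animals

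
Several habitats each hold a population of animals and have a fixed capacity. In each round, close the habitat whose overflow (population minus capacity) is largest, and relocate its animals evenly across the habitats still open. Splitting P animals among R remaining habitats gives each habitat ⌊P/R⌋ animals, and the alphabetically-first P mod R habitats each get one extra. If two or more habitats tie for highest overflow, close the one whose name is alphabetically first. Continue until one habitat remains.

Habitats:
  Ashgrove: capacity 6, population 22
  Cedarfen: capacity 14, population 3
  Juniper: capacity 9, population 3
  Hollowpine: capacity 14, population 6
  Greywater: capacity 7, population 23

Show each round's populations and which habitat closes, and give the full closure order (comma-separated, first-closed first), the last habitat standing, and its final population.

Closure order: Ashgrove, Greywater, Juniper, Hollowpine
Last habitat: Cedarfen with 57 animals

Round 1: Ashgrove=22 Cedarfen=3 Greywater=23 Hollowpine=6 Juniper=3 → close Ashgrove (overflow 16)
  22÷4 = 5 each, +1 to first 2
Round 2: Cedarfen=9 Greywater=29 Hollowpine=11 Juniper=8 → close Greywater (overflow 22)
  29÷3 = 9 each, +1 to first 2
Round 3: Cedarfen=19 Hollowpine=21 Juniper=17 → close Juniper (overflow 8)
  17÷2 = 8 each, +1 to first 1
Round 4: Cedarfen=28 Hollowpine=29 → close Hollowpine (overflow 15)
  29÷1 = 29 each, +1 to first 0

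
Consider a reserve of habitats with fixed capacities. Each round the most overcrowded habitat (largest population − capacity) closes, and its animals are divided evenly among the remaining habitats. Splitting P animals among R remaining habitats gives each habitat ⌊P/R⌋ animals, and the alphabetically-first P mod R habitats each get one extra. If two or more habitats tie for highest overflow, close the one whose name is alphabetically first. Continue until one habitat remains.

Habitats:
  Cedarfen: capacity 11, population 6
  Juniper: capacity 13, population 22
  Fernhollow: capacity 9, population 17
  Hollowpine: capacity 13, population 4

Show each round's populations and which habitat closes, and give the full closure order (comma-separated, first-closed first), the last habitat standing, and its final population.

Closure order: Juniper, Fernhollow, Cedarfen
Last habitat: Hollowpine with 49 animals

Round 1: Cedarfen=6 Fernhollow=17 Hollowpine=4 Juniper=22 → close Juniper (overflow 9)
  22÷3 = 7 each, +1 to first 1
Round 2: Cedarfen=14 Fernhollow=24 Hollowpine=11 → close Fernhollow (overflow 15)
  24÷2 = 12 each, +1 to first 0
Round 3: Cedarfen=26 Hollowpine=23 → close Cedarfen (overflow 15)
  26÷1 = 26 each, +1 to first 0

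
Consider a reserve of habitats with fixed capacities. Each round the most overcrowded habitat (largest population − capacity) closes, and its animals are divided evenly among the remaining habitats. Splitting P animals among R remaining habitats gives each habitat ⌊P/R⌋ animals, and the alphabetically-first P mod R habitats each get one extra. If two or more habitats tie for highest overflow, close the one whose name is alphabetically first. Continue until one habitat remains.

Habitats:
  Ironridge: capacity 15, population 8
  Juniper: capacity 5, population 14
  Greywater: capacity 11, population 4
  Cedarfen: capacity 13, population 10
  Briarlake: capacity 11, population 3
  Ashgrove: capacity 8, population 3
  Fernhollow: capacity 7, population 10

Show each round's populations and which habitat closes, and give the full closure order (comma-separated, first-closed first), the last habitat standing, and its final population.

Round 1: Ashgrove=3 Briarlake=3 Cedarfen=10 Fernhollow=10 Greywater=4 Ironridge=8 Juniper=14 → close Juniper (overflow 9)
  14÷6 = 2 each, +1 to first 2
Round 2: Ashgrove=6 Briarlake=6 Cedarfen=12 Fernhollow=12 Greywater=6 Ironridge=10 → close Fernhollow (overflow 5)
  12÷5 = 2 each, +1 to first 2
Round 3: Ashgrove=9 Briarlake=9 Cedarfen=14 Greywater=8 Ironridge=12 → close Ashgrove (overflow 1)
  9÷4 = 2 each, +1 to first 1
Round 4: Briarlake=12 Cedarfen=16 Greywater=10 Ironridge=14 → close Cedarfen (overflow 3)
  16÷3 = 5 each, +1 to first 1
Round 5: Briarlake=18 Greywater=15 Ironridge=19 → close Briarlake (overflow 7)
  18÷2 = 9 each, +1 to first 0
Round 6: Greywater=24 Ironridge=28 → close Greywater (overflow 13)
  24÷1 = 24 each, +1 to first 0

Closure order: Juniper, Fernhollow, Ashgrove, Cedarfen, Briarlake, Greywater
Last habitat: Ironridge with 52 animals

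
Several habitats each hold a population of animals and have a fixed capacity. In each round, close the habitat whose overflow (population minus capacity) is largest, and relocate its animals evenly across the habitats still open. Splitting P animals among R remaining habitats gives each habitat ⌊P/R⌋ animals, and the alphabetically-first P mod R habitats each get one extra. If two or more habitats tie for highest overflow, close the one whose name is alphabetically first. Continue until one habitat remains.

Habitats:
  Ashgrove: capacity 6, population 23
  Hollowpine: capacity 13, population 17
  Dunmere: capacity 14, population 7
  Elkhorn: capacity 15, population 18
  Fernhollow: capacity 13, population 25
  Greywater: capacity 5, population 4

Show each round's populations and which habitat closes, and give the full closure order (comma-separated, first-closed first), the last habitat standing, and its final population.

Closure order: Ashgrove, Fernhollow, Elkhorn, Hollowpine, Greywater
Last habitat: Dunmere with 94 animals

Round 1: Ashgrove=23 Dunmere=7 Elkhorn=18 Fernhollow=25 Greywater=4 Hollowpine=17 → close Ashgrove (overflow 17)
  23÷5 = 4 each, +1 to first 3
Round 2: Dunmere=12 Elkhorn=23 Fernhollow=30 Greywater=8 Hollowpine=21 → close Fernhollow (overflow 17)
  30÷4 = 7 each, +1 to first 2
Round 3: Dunmere=20 Elkhorn=31 Greywater=15 Hollowpine=28 → close Elkhorn (overflow 16)
  31÷3 = 10 each, +1 to first 1
Round 4: Dunmere=31 Greywater=25 Hollowpine=38 → close Hollowpine (overflow 25)
  38÷2 = 19 each, +1 to first 0
Round 5: Dunmere=50 Greywater=44 → close Greywater (overflow 39)
  44÷1 = 44 each, +1 to first 0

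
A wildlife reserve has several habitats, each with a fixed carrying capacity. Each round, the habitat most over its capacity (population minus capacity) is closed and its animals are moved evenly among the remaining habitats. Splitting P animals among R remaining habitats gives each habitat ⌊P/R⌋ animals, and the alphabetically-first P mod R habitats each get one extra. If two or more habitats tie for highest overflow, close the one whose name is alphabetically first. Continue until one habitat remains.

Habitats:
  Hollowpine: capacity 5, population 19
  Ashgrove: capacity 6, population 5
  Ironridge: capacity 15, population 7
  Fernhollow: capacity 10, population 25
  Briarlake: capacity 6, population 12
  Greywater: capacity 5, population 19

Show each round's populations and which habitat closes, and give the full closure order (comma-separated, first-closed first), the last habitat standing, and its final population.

Closure order: Fernhollow, Greywater, Hollowpine, Briarlake, Ashgrove
Last habitat: Ironridge with 87 animals

Round 1: Ashgrove=5 Briarlake=12 Fernhollow=25 Greywater=19 Hollowpine=19 Ironridge=7 → close Fernhollow (overflow 15)
  25÷5 = 5 each, +1 to first 0
Round 2: Ashgrove=10 Briarlake=17 Greywater=24 Hollowpine=24 Ironridge=12 → close Greywater (overflow 19)
  24÷4 = 6 each, +1 to first 0
Round 3: Ashgrove=16 Briarlake=23 Hollowpine=30 Ironridge=18 → close Hollowpine (overflow 25)
  30÷3 = 10 each, +1 to first 0
Round 4: Ashgrove=26 Briarlake=33 Ironridge=28 → close Briarlake (overflow 27)
  33÷2 = 16 each, +1 to first 1
Round 5: Ashgrove=43 Ironridge=44 → close Ashgrove (overflow 37)
  43÷1 = 43 each, +1 to first 0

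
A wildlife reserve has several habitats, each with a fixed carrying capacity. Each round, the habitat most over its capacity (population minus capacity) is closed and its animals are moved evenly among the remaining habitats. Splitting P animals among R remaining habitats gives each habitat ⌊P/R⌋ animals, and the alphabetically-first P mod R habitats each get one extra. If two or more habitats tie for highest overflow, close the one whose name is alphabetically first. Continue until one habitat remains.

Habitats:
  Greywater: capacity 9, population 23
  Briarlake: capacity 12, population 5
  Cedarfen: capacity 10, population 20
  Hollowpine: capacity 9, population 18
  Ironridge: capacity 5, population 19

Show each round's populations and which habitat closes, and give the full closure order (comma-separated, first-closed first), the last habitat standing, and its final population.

Round 1: Briarlake=5 Cedarfen=20 Greywater=23 Hollowpine=18 Ironridge=19 → close Greywater (overflow 14)
  23÷4 = 5 each, +1 to first 3
Round 2: Briarlake=11 Cedarfen=26 Hollowpine=24 Ironridge=24 → close Ironridge (overflow 19)
  24÷3 = 8 each, +1 to first 0
Round 3: Briarlake=19 Cedarfen=34 Hollowpine=32 → close Cedarfen (overflow 24)
  34÷2 = 17 each, +1 to first 0
Round 4: Briarlake=36 Hollowpine=49 → close Hollowpine (overflow 40)
  49÷1 = 49 each, +1 to first 0

Closure order: Greywater, Ironridge, Cedarfen, Hollowpine
Last habitat: Briarlake with 85 animals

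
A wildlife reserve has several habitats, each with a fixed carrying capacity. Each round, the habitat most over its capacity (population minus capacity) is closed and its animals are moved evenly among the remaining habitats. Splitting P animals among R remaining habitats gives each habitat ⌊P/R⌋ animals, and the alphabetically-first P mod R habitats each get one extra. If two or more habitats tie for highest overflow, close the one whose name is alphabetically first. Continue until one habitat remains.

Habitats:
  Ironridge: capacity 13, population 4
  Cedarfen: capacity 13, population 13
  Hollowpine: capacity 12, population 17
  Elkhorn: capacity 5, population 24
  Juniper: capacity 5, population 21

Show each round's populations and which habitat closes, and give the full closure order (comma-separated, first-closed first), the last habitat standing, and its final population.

Closure order: Elkhorn, Juniper, Hollowpine, Cedarfen
Last habitat: Ironridge with 79 animals

Round 1: Cedarfen=13 Elkhorn=24 Hollowpine=17 Ironridge=4 Juniper=21 → close Elkhorn (overflow 19)
  24÷4 = 6 each, +1 to first 0
Round 2: Cedarfen=19 Hollowpine=23 Ironridge=10 Juniper=27 → close Juniper (overflow 22)
  27÷3 = 9 each, +1 to first 0
Round 3: Cedarfen=28 Hollowpine=32 Ironridge=19 → close Hollowpine (overflow 20)
  32÷2 = 16 each, +1 to first 0
Round 4: Cedarfen=44 Ironridge=35 → close Cedarfen (overflow 31)
  44÷1 = 44 each, +1 to first 0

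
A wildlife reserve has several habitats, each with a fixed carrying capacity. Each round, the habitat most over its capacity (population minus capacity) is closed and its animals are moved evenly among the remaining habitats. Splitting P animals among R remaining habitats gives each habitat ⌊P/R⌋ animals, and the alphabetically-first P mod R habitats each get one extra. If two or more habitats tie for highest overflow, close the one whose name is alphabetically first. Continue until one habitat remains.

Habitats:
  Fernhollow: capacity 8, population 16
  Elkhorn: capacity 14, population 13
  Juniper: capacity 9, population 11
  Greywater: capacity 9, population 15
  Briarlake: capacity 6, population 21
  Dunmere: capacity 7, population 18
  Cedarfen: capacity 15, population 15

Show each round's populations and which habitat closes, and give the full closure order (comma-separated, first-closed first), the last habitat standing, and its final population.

Round 1: Briarlake=21 Cedarfen=15 Dunmere=18 Elkhorn=13 Fernhollow=16 Greywater=15 Juniper=11 → close Briarlake (overflow 15)
  21÷6 = 3 each, +1 to first 3
Round 2: Cedarfen=19 Dunmere=22 Elkhorn=17 Fernhollow=19 Greywater=18 Juniper=14 → close Dunmere (overflow 15)
  22÷5 = 4 each, +1 to first 2
Round 3: Cedarfen=24 Elkhorn=22 Fernhollow=23 Greywater=22 Juniper=18 → close Fernhollow (overflow 15)
  23÷4 = 5 each, +1 to first 3
Round 4: Cedarfen=30 Elkhorn=28 Greywater=28 Juniper=23 → close Greywater (overflow 19)
  28÷3 = 9 each, +1 to first 1
Round 5: Cedarfen=40 Elkhorn=37 Juniper=32 → close Cedarfen (overflow 25)
  40÷2 = 20 each, +1 to first 0
Round 6: Elkhorn=57 Juniper=52 → close Elkhorn (overflow 43)
  57÷1 = 57 each, +1 to first 0

Closure order: Briarlake, Dunmere, Fernhollow, Greywater, Cedarfen, Elkhorn
Last habitat: Juniper with 109 animals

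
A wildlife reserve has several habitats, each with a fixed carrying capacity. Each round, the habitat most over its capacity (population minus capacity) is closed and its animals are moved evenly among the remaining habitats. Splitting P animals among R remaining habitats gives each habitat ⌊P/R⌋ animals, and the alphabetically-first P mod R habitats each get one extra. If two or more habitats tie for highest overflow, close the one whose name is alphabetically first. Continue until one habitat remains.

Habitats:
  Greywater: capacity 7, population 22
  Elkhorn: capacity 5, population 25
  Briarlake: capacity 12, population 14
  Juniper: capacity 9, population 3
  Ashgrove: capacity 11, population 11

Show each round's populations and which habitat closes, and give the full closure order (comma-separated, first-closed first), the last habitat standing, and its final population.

Closure order: Elkhorn, Greywater, Ashgrove, Briarlake
Last habitat: Juniper with 75 animals

Round 1: Ashgrove=11 Briarlake=14 Elkhorn=25 Greywater=22 Juniper=3 → close Elkhorn (overflow 20)
  25÷4 = 6 each, +1 to first 1
Round 2: Ashgrove=18 Briarlake=20 Greywater=28 Juniper=9 → close Greywater (overflow 21)
  28÷3 = 9 each, +1 to first 1
Round 3: Ashgrove=28 Briarlake=29 Juniper=18 → close Ashgrove (overflow 17)
  28÷2 = 14 each, +1 to first 0
Round 4: Briarlake=43 Juniper=32 → close Briarlake (overflow 31)
  43÷1 = 43 each, +1 to first 0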